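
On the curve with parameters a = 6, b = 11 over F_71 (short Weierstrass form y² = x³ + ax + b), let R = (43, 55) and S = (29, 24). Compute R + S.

(43, 55) + (29, 24). λ = (24 - 55)/(29 - 43) ≡ 40/57 mod 71. 57⁻¹ ≡ 5 (mod 71), so λ ≡ 58.
  x = λ² - 43 - 29 = 3364 - 72 ≡ 26; y = λ·(43 - 26) - 55 ≡ 8. → (26, 8)

(26, 8)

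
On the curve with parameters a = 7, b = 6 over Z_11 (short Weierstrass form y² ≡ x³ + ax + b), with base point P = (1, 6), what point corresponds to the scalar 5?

Double-and-add on 5 = (101)₂. Start with P = (1, 6) for the leading 1-bit.
double: tangent at (1, 6): λ = (3·1² + 7)/(2·6) ≡ 10/1. 1⁻¹ ≡ 1 (mod 11) since 1·1 = 1 ≡ 1, so λ ≡ 10·1 ≡ 10.
  x = λ² - 1 - 1 = 100 - 2 ≡ 10; y = λ·(1 - 10) - 6 ≡ 3. → (10, 3)
double: tangent at (10, 3): λ = (3·10² + 7)/(2·3) ≡ 10/6. 6⁻¹ ≡ 2 (mod 11) since 6·2 = 12 ≡ 1, so λ ≡ 10·2 ≡ 9.
  x = λ² - 10 - 10 = 81 - 20 ≡ 6; y = λ·(10 - 6) - 3 ≡ 0. → (6, 0)
add P: (6, 0) + (1, 6). λ = (6 - 0)/(1 - 6) ≡ 6/6 mod 11. 6⁻¹ ≡ 2 (mod 11), so λ ≡ 1.
  x = λ² - 6 - 1 = 1 - 7 ≡ 5; y = λ·(6 - 5) - 0 ≡ 1. → (5, 1)

(5, 1)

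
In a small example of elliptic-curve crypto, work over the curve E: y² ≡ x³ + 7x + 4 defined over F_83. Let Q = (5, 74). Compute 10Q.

(38, 69)

Double-and-add on 10 = (1010)₂. Start with Q = (5, 74) for the leading 1-bit.
double: tangent at (5, 74): λ = (3·5² + 7)/(2·74) ≡ 82/65. 65⁻¹ ≡ 23 (mod 83) since 65·23 = 1495 ≡ 1, so λ ≡ 82·23 ≡ 60.
  x = λ² - 5 - 5 = 3600 - 10 ≡ 21; y = λ·(5 - 21) - 74 ≡ 45. → (21, 45)
double: tangent at (21, 45): λ = (3·21² + 7)/(2·45) ≡ 2/7. 7⁻¹ ≡ 12 (mod 83), so λ ≡ 2·12 ≡ 24.
  x = λ² - 21 - 21 = 576 - 42 ≡ 36; y = λ·(21 - 36) - 45 ≡ 10. → (36, 10)
add Q: (36, 10) + (5, 74). λ = (74 - 10)/(5 - 36) ≡ 64/52 mod 83. 52⁻¹ ≡ 8 (mod 83), so λ ≡ 14.
  x = λ² - 36 - 5 = 196 - 41 ≡ 72; y = λ·(36 - 72) - 10 ≡ 67. → (72, 67)
double: tangent at (72, 67): λ = (3·72² + 7)/(2·67) ≡ 38/51. 51⁻¹ ≡ 70 (mod 83), so λ ≡ 38·70 ≡ 4.
  x = λ² - 72 - 72 = 16 - 144 ≡ 38; y = λ·(72 - 38) - 67 ≡ 69. → (38, 69)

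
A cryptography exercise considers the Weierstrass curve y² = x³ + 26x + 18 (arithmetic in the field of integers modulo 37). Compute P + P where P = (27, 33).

(4, 1)

tangent at (27, 33): λ = (3·27² + 26)/(2·33) ≡ 30/29. 29⁻¹ ≡ 23 (mod 37), so λ ≡ 30·23 ≡ 24.
  x = λ² - 27 - 27 = 576 - 54 ≡ 4; y = λ·(27 - 4) - 33 ≡ 1. → (4, 1)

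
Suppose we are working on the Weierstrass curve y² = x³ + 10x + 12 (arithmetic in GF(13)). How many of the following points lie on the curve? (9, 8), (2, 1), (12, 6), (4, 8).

3

(9, 8): 8² ≡ 12, rhs ≡ 12 → on.
(2, 1): 1² ≡ 1, rhs ≡ 1 → on.
(12, 6): 6² ≡ 10, rhs ≡ 1 → off.
(4, 8): 8² ≡ 12, rhs ≡ 12 → on.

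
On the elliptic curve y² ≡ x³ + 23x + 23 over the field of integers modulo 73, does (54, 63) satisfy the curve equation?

y² = 63² ≡ 27; x³ + 23x + 23 = 158729 ≡ 27 (mod 73). 27 = 27.

yes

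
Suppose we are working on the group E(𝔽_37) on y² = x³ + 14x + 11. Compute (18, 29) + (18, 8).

The two points share x = 18 and their y-coordinates satisfy 29 + 8 ≡ 0 (mod 37), so they are inverses. Their sum is O.

O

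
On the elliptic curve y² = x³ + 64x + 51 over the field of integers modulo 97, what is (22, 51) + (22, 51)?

(35, 62)

tangent at (22, 51): λ = (3·22² + 64)/(2·51) ≡ 61/5. 5⁻¹ ≡ 39 (mod 97) since 5·39 = 195 ≡ 1, so λ ≡ 61·39 ≡ 51.
  x = λ² - 22 - 22 = 2601 - 44 ≡ 35; y = λ·(22 - 35) - 51 ≡ 62. → (35, 62)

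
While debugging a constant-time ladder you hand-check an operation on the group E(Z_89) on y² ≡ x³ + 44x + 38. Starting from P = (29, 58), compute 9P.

Repeated addition: build up to 9P.
2P: tangent at (29, 58): λ = (3·29² + 44)/(2·58) ≡ 75/27. 27⁻¹ ≡ 33 (mod 89), so λ ≡ 75·33 ≡ 72.
  x = λ² - 29 - 29 = 5184 - 58 ≡ 53; y = λ·(29 - 53) - 58 ≡ 83. → (53, 83)
3P: (53, 83) + (29, 58). λ = (58 - 83)/(29 - 53) ≡ 64/65 mod 89. 65⁻¹ ≡ 63 (mod 89), so λ ≡ 27.
  x = λ² - 53 - 29 = 729 - 82 ≡ 24; y = λ·(53 - 24) - 83 ≡ 77. → (24, 77)
4P: (24, 77) + (29, 58). λ = (58 - 77)/(29 - 24) ≡ 70/5 mod 89. 5⁻¹ ≡ 18 (mod 89), so λ ≡ 14.
  x = λ² - 24 - 29 = 196 - 53 ≡ 54; y = λ·(24 - 54) - 77 ≡ 37. → (54, 37)
5P: (54, 37) + (29, 58). λ = (58 - 37)/(29 - 54) ≡ 21/64 mod 89. 64⁻¹ ≡ 32 (mod 89) since 64·32 = 2048 ≡ 1, so λ ≡ 49.
  x = λ² - 54 - 29 = 2401 - 83 ≡ 4; y = λ·(54 - 4) - 37 ≡ 10. → (4, 10)
6P: (4, 10) + (29, 58). λ = (58 - 10)/(29 - 4) ≡ 48/25 mod 89. 25⁻¹ ≡ 57 (mod 89), so λ ≡ 66.
  x = λ² - 4 - 29 = 4356 - 33 ≡ 51; y = λ·(4 - 51) - 10 ≡ 3. → (51, 3)
7P: (51, 3) + (29, 58). λ = (58 - 3)/(29 - 51) ≡ 55/67 mod 89. 67⁻¹ ≡ 4 (mod 89), so λ ≡ 42.
  x = λ² - 51 - 29 = 1764 - 80 ≡ 82; y = λ·(51 - 82) - 3 ≡ 30. → (82, 30)
8P: (82, 30) + (29, 58). λ = (58 - 30)/(29 - 82) ≡ 28/36 mod 89. 36⁻¹ ≡ 47 (mod 89) since 36·47 = 1692 ≡ 1, so λ ≡ 70.
  x = λ² - 82 - 29 = 4900 - 111 ≡ 72; y = λ·(82 - 72) - 30 ≡ 47. → (72, 47)
9P: (72, 47) + (29, 58). λ = (58 - 47)/(29 - 72) ≡ 11/46 mod 89. 46⁻¹ ≡ 60 (mod 89) since 46·60 = 2760 ≡ 1, so λ ≡ 37.
  x = λ² - 72 - 29 = 1369 - 101 ≡ 22; y = λ·(72 - 22) - 47 ≡ 23. → (22, 23)

(22, 23)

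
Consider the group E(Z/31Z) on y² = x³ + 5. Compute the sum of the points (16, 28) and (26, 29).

(16, 28) + (26, 29). λ = (29 - 28)/(26 - 16) ≡ 1/10 mod 31. 10⁻¹ ≡ 28 (mod 31) since 10·28 = 280 ≡ 1, so λ ≡ 28.
  x = λ² - 16 - 26 = 784 - 42 ≡ 29; y = λ·(16 - 29) - 28 ≡ 11. → (29, 11)

(29, 11)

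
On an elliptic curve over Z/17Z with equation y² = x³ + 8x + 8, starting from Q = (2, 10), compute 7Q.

Double-and-add on 7 = (111)₂. Start with Q = (2, 10) for the leading 1-bit.
double: tangent at (2, 10): λ = (3·2² + 8)/(2·10) ≡ 3/3. 3⁻¹ ≡ 6 (mod 17), so λ ≡ 3·6 ≡ 1.
  x = λ² - 2 - 2 = 1 - 4 ≡ 14; y = λ·(2 - 14) - 10 ≡ 12. → (14, 12)
add Q: (14, 12) + (2, 10). λ = (10 - 12)/(2 - 14) ≡ 15/5 mod 17. 5⁻¹ ≡ 7 (mod 17) since 5·7 = 35 ≡ 1, so λ ≡ 3.
  x = λ² - 14 - 2 = 9 - 16 ≡ 10; y = λ·(14 - 10) - 12 ≡ 0. → (10, 0)
double: (10, 0) + (10, 0): same x and y₁ ≡ -y₂, so the sum is O.
add Q: O + (2, 10) = (2, 10) (identity).

(2, 10)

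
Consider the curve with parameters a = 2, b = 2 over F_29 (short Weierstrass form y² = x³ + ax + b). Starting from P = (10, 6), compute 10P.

(10, 6)

Repeated addition: build up to 10P.
2P: tangent at (10, 6): λ = (3·10² + 2)/(2·6) ≡ 12/12. 12⁻¹ ≡ 17 (mod 29) since 12·17 = 204 ≡ 1, so λ ≡ 12·17 ≡ 1.
  x = λ² - 10 - 10 = 1 - 20 ≡ 10; y = λ·(10 - 10) - 6 ≡ 23. → (10, 23)
3P: (10, 23) + (10, 6): same x and y₁ ≡ -y₂, so the sum is 𝒪.
4P: 𝒪 + (10, 6) = (10, 6) (identity).
5P: tangent at (10, 6): λ = (3·10² + 2)/(2·6) ≡ 12/12. 12⁻¹ ≡ 17 (mod 29), so λ ≡ 12·17 ≡ 1.
  x = λ² - 10 - 10 = 1 - 20 ≡ 10; y = λ·(10 - 10) - 6 ≡ 23. → (10, 23)
6P: (10, 23) + (10, 6): same x and y₁ ≡ -y₂, so the sum is 𝒪.
7P: 𝒪 + (10, 6) = (10, 6) (identity).
8P: tangent at (10, 6): λ = (3·10² + 2)/(2·6) ≡ 12/12. 12⁻¹ ≡ 17 (mod 29) since 12·17 = 204 ≡ 1, so λ ≡ 12·17 ≡ 1.
  x = λ² - 10 - 10 = 1 - 20 ≡ 10; y = λ·(10 - 10) - 6 ≡ 23. → (10, 23)
9P: (10, 23) + (10, 6): same x and y₁ ≡ -y₂, so the sum is 𝒪.
10P: 𝒪 + (10, 6) = (10, 6) (identity).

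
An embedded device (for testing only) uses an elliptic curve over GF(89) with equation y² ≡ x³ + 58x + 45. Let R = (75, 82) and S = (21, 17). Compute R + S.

(75, 82) + (21, 17). λ = (17 - 82)/(21 - 75) ≡ 24/35 mod 89. 35⁻¹ ≡ 28 (mod 89), so λ ≡ 49.
  x = λ² - 75 - 21 = 2401 - 96 ≡ 80; y = λ·(75 - 80) - 82 ≡ 29. → (80, 29)

(80, 29)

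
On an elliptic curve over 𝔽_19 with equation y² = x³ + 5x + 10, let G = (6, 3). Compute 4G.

Double-and-add on 4 = (100)₂. Start with G = (6, 3) for the leading 1-bit.
double: tangent at (6, 3): λ = (3·6² + 5)/(2·3) ≡ 18/6. 6⁻¹ ≡ 16 (mod 19), so λ ≡ 18·16 ≡ 3.
  x = λ² - 6 - 6 = 9 - 12 ≡ 16; y = λ·(6 - 16) - 3 ≡ 5. → (16, 5)
double: tangent at (16, 5): λ = (3·16² + 5)/(2·5) ≡ 13/10. 10⁻¹ ≡ 2 (mod 19), so λ ≡ 13·2 ≡ 7.
  x = λ² - 16 - 16 = 49 - 32 ≡ 17; y = λ·(16 - 17) - 5 ≡ 7. → (17, 7)

(17, 7)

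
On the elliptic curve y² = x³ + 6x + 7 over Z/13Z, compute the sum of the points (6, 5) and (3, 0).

(1, 12)

(6, 5) + (3, 0). λ = (0 - 5)/(3 - 6) ≡ 8/10 mod 13. 10⁻¹ ≡ 4 (mod 13), so λ ≡ 6.
  x = λ² - 6 - 3 = 36 - 9 ≡ 1; y = λ·(6 - 1) - 5 ≡ 12. → (1, 12)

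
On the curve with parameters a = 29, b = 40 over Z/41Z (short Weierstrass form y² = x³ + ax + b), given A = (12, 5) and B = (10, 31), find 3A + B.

First 3A:
Repeated addition: build up to 3A.
2A: tangent at (12, 5): λ = (3·12² + 29)/(2·5) ≡ 10/10. 10⁻¹ ≡ 37 (mod 41), so λ ≡ 10·37 ≡ 1.
  x = λ² - 12 - 12 = 1 - 24 ≡ 18; y = λ·(12 - 18) - 5 ≡ 30. → (18, 30)
3A: (18, 30) + (12, 5). λ = (5 - 30)/(12 - 18) ≡ 16/35 mod 41. 35⁻¹ ≡ 34 (mod 41), so λ ≡ 11.
  x = λ² - 18 - 12 = 121 - 30 ≡ 9; y = λ·(18 - 9) - 30 ≡ 28. → (9, 28)
3A = (9, 28).
Finally 3A + B:
(9, 28) + (10, 31). λ = (31 - 28)/(10 - 9) ≡ 3/1 mod 41. 1⁻¹ ≡ 1 (mod 41), so λ ≡ 3.
  x = λ² - 9 - 10 = 9 - 19 ≡ 31; y = λ·(9 - 31) - 28 ≡ 29. → (31, 29)

(31, 29)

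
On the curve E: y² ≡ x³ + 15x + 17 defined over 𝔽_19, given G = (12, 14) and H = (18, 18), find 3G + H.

First 3G:
Repeated addition: build up to 3G.
2G: tangent at (12, 14): λ = (3·12² + 15)/(2·14) ≡ 10/9. 9⁻¹ ≡ 17 (mod 19) since 9·17 = 153 ≡ 1, so λ ≡ 10·17 ≡ 18.
  x = λ² - 12 - 12 = 324 - 24 ≡ 15; y = λ·(12 - 15) - 14 ≡ 8. → (15, 8)
3G: (15, 8) + (12, 14). λ = (14 - 8)/(12 - 15) ≡ 6/16 mod 19. 16⁻¹ ≡ 6 (mod 19) since 16·6 = 96 ≡ 1, so λ ≡ 17.
  x = λ² - 15 - 12 = 289 - 27 ≡ 15; y = λ·(15 - 15) - 8 ≡ 11. → (15, 11)
3G = (15, 11).
Finally 3G + H:
(15, 11) + (18, 18). λ = (18 - 11)/(18 - 15) ≡ 7/3 mod 19. 3⁻¹ ≡ 13 (mod 19), so λ ≡ 15.
  x = λ² - 15 - 18 = 225 - 33 ≡ 2; y = λ·(15 - 2) - 11 ≡ 13. → (2, 13)

(2, 13)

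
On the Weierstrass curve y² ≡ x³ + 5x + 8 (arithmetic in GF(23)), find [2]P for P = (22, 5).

(10, 0)

tangent at (22, 5): λ = (3·22² + 5)/(2·5) ≡ 8/10. 10⁻¹ ≡ 7 (mod 23), so λ ≡ 8·7 ≡ 10.
  x = λ² - 22 - 22 = 100 - 44 ≡ 10; y = λ·(22 - 10) - 5 ≡ 0. → (10, 0)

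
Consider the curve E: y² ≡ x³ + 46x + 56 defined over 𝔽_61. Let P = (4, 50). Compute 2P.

tangent at (4, 50): λ = (3·4² + 46)/(2·50) ≡ 33/39. 39⁻¹ ≡ 36 (mod 61), so λ ≡ 33·36 ≡ 29.
  x = λ² - 4 - 4 = 841 - 8 ≡ 40; y = λ·(4 - 40) - 50 ≡ 4. → (40, 4)

(40, 4)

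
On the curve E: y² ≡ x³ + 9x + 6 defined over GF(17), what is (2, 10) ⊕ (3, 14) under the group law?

(11, 5)

(2, 10) + (3, 14). λ = (14 - 10)/(3 - 2) ≡ 4/1 mod 17. 1⁻¹ ≡ 1 (mod 17), so λ ≡ 4.
  x = λ² - 2 - 3 = 16 - 5 ≡ 11; y = λ·(2 - 11) - 10 ≡ 5. → (11, 5)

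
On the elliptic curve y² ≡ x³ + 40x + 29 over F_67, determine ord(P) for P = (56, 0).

2

2P: (56, 0) + (56, 0): same x and y₁ ≡ -y₂, so the sum is O.
2P = O, so the order is 2.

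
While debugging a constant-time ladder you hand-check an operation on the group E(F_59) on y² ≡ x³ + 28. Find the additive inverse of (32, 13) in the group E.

(32, 46)

-(32, 13) = (32, -13 mod 59) = (32, 46).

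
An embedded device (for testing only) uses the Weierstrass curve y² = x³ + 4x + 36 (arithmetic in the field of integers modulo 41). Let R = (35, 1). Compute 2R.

(32, 3)

tangent at (35, 1): λ = (3·35² + 4)/(2·1) ≡ 30/2. 2⁻¹ ≡ 21 (mod 41) since 2·21 = 42 ≡ 1, so λ ≡ 30·21 ≡ 15.
  x = λ² - 35 - 35 = 225 - 70 ≡ 32; y = λ·(35 - 32) - 1 ≡ 3. → (32, 3)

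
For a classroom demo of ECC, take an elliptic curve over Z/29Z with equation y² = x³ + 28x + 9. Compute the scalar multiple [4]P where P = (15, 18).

Repeated addition: build up to 4P.
2P: tangent at (15, 18): λ = (3·15² + 28)/(2·18) ≡ 7/7. 7⁻¹ ≡ 25 (mod 29) since 7·25 = 175 ≡ 1, so λ ≡ 7·25 ≡ 1.
  x = λ² - 15 - 15 = 1 - 30 ≡ 0; y = λ·(15 - 0) - 18 ≡ 26. → (0, 26)
3P: (0, 26) + (15, 18). λ = (18 - 26)/(15 - 0) ≡ 21/15 mod 29. 15⁻¹ ≡ 2 (mod 29), so λ ≡ 13.
  x = λ² - 0 - 15 = 169 - 15 ≡ 9; y = λ·(0 - 9) - 26 ≡ 2. → (9, 2)
4P: (9, 2) + (15, 18). λ = (18 - 2)/(15 - 9) ≡ 16/6 mod 29. 6⁻¹ ≡ 5 (mod 29), so λ ≡ 22.
  x = λ² - 9 - 15 = 484 - 24 ≡ 25; y = λ·(9 - 25) - 2 ≡ 23. → (25, 23)

(25, 23)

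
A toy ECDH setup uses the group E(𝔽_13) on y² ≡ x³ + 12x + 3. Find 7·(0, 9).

Write Q = (0, 9).
Double-and-add on 7 = (111)₂. Start with Q = (0, 9) for the leading 1-bit.
double: tangent at (0, 9): λ = (3·0² + 12)/(2·9) ≡ 12/5. 5⁻¹ ≡ 8 (mod 13), so λ ≡ 12·8 ≡ 5.
  x = λ² - 0 - 0 = 25 - 0 ≡ 12; y = λ·(0 - 12) - 9 ≡ 9. → (12, 9)
add Q: (12, 9) + (0, 9). λ = (9 - 9)/(0 - 12) ≡ 0/1 mod 13. 1⁻¹ ≡ 1 (mod 13), so λ ≡ 0.
  x = λ² - 12 - 0 = 0 - 12 ≡ 1; y = λ·(12 - 1) - 9 ≡ 4. → (1, 4)
double: tangent at (1, 4): λ = (3·1² + 12)/(2·4) ≡ 2/8. 8⁻¹ ≡ 5 (mod 13) since 8·5 = 40 ≡ 1, so λ ≡ 2·5 ≡ 10.
  x = λ² - 1 - 1 = 100 - 2 ≡ 7; y = λ·(1 - 7) - 4 ≡ 1. → (7, 1)
add Q: (7, 1) + (0, 9). λ = (9 - 1)/(0 - 7) ≡ 8/6 mod 13. 6⁻¹ ≡ 11 (mod 13) since 6·11 = 66 ≡ 1, so λ ≡ 10.
  x = λ² - 7 - 0 = 100 - 7 ≡ 2; y = λ·(7 - 2) - 1 ≡ 10. → (2, 10)

(2, 10)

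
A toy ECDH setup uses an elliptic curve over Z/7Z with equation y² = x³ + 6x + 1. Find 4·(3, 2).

(3, 2)

Write P = (3, 2).
Double-and-add on 4 = (100)₂. Start with P = (3, 2) for the leading 1-bit.
double: tangent at (3, 2): λ = (3·3² + 6)/(2·2) ≡ 5/4. 4⁻¹ ≡ 2 (mod 7), so λ ≡ 5·2 ≡ 3.
  x = λ² - 3 - 3 = 9 - 6 ≡ 3; y = λ·(3 - 3) - 2 ≡ 5. → (3, 5)
double: tangent at (3, 5): λ = (3·3² + 6)/(2·5) ≡ 5/3. 3⁻¹ ≡ 5 (mod 7) since 3·5 = 15 ≡ 1, so λ ≡ 5·5 ≡ 4.
  x = λ² - 3 - 3 = 16 - 6 ≡ 3; y = λ·(3 - 3) - 5 ≡ 2. → (3, 2)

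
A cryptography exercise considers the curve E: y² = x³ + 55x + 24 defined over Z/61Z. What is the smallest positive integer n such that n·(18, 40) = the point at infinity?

2P: tangent at (18, 40): λ = (3·18² + 55)/(2·40) ≡ 51/19. 19⁻¹ ≡ 45 (mod 61), so λ ≡ 51·45 ≡ 38.
  x = λ² - 18 - 18 = 1444 - 36 ≡ 5; y = λ·(18 - 5) - 40 ≡ 27. → (5, 27)
3P: (5, 27) + (18, 40). λ = (40 - 27)/(18 - 5) ≡ 13/13 mod 61. 13⁻¹ ≡ 47 (mod 61) since 13·47 = 611 ≡ 1, so λ ≡ 1.
  x = λ² - 5 - 18 = 1 - 23 ≡ 39; y = λ·(5 - 39) - 27 ≡ 0. → (39, 0)
4P: (39, 0) + (18, 40). λ = (40 - 0)/(18 - 39) ≡ 40/40 mod 61. 40⁻¹ ≡ 29 (mod 61) since 40·29 = 1160 ≡ 1, so λ ≡ 1.
  x = λ² - 39 - 18 = 1 - 57 ≡ 5; y = λ·(39 - 5) - 0 ≡ 34. → (5, 34)
5P: (5, 34) + (18, 40). λ = (40 - 34)/(18 - 5) ≡ 6/13 mod 61. 13⁻¹ ≡ 47 (mod 61), so λ ≡ 38.
  x = λ² - 5 - 18 = 1444 - 23 ≡ 18; y = λ·(5 - 18) - 34 ≡ 21. → (18, 21)
6P: (18, 21) + (18, 40): same x and y₁ ≡ -y₂, so the sum is the point at infinity.
6P = the point at infinity, so the order is 6.

6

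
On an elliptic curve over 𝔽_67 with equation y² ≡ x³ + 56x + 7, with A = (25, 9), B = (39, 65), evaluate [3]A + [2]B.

First 3A:
Repeated addition: build up to 3A.
2A: tangent at (25, 9): λ = (3·25² + 56)/(2·9) ≡ 55/18. 18⁻¹ ≡ 41 (mod 67) since 18·41 = 738 ≡ 1, so λ ≡ 55·41 ≡ 44.
  x = λ² - 25 - 25 = 1936 - 50 ≡ 10; y = λ·(25 - 10) - 9 ≡ 48. → (10, 48)
3A: (10, 48) + (25, 9). λ = (9 - 48)/(25 - 10) ≡ 28/15 mod 67. 15⁻¹ ≡ 9 (mod 67), so λ ≡ 51.
  x = λ² - 10 - 25 = 2601 - 35 ≡ 20; y = λ·(10 - 20) - 48 ≡ 45. → (20, 45)
3A = (20, 45).
Next 2B:
Repeated addition: build up to 2B.
2B: tangent at (39, 65): λ = (3·39² + 56)/(2·65) ≡ 63/63. 63⁻¹ ≡ 50 (mod 67), so λ ≡ 63·50 ≡ 1.
  x = λ² - 39 - 39 = 1 - 78 ≡ 57; y = λ·(39 - 57) - 65 ≡ 51. → (57, 51)
2B = (57, 51).
Finally 3A + 2B:
(20, 45) + (57, 51). λ = (51 - 45)/(57 - 20) ≡ 6/37 mod 67. 37⁻¹ ≡ 29 (mod 67), so λ ≡ 40.
  x = λ² - 20 - 57 = 1600 - 77 ≡ 49; y = λ·(20 - 49) - 45 ≡ 1. → (49, 1)

(49, 1)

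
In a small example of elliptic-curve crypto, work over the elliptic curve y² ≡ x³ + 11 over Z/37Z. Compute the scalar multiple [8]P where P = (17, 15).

O

Repeated addition: build up to 8P.
2P: tangent at (17, 15): λ = (3·17² + 0)/(2·15) ≡ 16/30. 30⁻¹ ≡ 21 (mod 37) since 30·21 = 630 ≡ 1, so λ ≡ 16·21 ≡ 3.
  x = λ² - 17 - 17 = 9 - 34 ≡ 12; y = λ·(17 - 12) - 15 ≡ 0. → (12, 0)
3P: (12, 0) + (17, 15). λ = (15 - 0)/(17 - 12) ≡ 15/5 mod 37. 5⁻¹ ≡ 15 (mod 37), so λ ≡ 3.
  x = λ² - 12 - 17 = 9 - 29 ≡ 17; y = λ·(12 - 17) - 0 ≡ 22. → (17, 22)
4P: (17, 22) + (17, 15): same x and y₁ ≡ -y₂, so the sum is O.
5P: O + (17, 15) = (17, 15) (identity).
6P: tangent at (17, 15): λ = (3·17² + 0)/(2·15) ≡ 16/30. 30⁻¹ ≡ 21 (mod 37) since 30·21 = 630 ≡ 1, so λ ≡ 16·21 ≡ 3.
  x = λ² - 17 - 17 = 9 - 34 ≡ 12; y = λ·(17 - 12) - 15 ≡ 0. → (12, 0)
7P: (12, 0) + (17, 15). λ = (15 - 0)/(17 - 12) ≡ 15/5 mod 37. 5⁻¹ ≡ 15 (mod 37) since 5·15 = 75 ≡ 1, so λ ≡ 3.
  x = λ² - 12 - 17 = 9 - 29 ≡ 17; y = λ·(12 - 17) - 0 ≡ 22. → (17, 22)
8P: (17, 22) + (17, 15): same x and y₁ ≡ -y₂, so the sum is O.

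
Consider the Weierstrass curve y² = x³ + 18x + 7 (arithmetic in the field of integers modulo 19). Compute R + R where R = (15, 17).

(0, 11)

tangent at (15, 17): λ = (3·15² + 18)/(2·17) ≡ 9/15. 15⁻¹ ≡ 14 (mod 19), so λ ≡ 9·14 ≡ 12.
  x = λ² - 15 - 15 = 144 - 30 ≡ 0; y = λ·(15 - 0) - 17 ≡ 11. → (0, 11)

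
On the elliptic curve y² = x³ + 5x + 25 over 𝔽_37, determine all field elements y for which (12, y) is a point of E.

0

x³ + 5x + 25 = 1813 ≡ 0 (mod 37).
Only y = 0 satisfies y² ≡ 0.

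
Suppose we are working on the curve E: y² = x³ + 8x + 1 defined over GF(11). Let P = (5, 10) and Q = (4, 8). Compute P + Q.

(5, 10) + (4, 8). λ = (8 - 10)/(4 - 5) ≡ 9/10 mod 11. 10⁻¹ ≡ 10 (mod 11), so λ ≡ 2.
  x = λ² - 5 - 4 = 4 - 9 ≡ 6; y = λ·(5 - 6) - 10 ≡ 10. → (6, 10)

(6, 10)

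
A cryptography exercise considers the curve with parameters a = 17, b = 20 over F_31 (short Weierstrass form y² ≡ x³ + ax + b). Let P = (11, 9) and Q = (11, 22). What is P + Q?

O

The two points share x = 11 and their y-coordinates satisfy 9 + 22 ≡ 0 (mod 31), so they are inverses. Their sum is O.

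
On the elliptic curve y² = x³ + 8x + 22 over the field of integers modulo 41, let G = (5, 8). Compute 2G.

tangent at (5, 8): λ = (3·5² + 8)/(2·8) ≡ 1/16. 16⁻¹ ≡ 18 (mod 41), so λ ≡ 1·18 ≡ 18.
  x = λ² - 5 - 5 = 324 - 10 ≡ 27; y = λ·(5 - 27) - 8 ≡ 6. → (27, 6)

(27, 6)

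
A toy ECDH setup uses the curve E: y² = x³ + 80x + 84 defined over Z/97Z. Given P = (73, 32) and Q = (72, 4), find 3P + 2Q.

First 3P:
Repeated addition: build up to 3P.
2P: tangent at (73, 32): λ = (3·73² + 80)/(2·32) ≡ 62/64. 64⁻¹ ≡ 47 (mod 97), so λ ≡ 62·47 ≡ 4.
  x = λ² - 73 - 73 = 16 - 146 ≡ 64; y = λ·(73 - 64) - 32 ≡ 4. → (64, 4)
3P: (64, 4) + (73, 32). λ = (32 - 4)/(73 - 64) ≡ 28/9 mod 97. 9⁻¹ ≡ 54 (mod 97), so λ ≡ 57.
  x = λ² - 64 - 73 = 3249 - 137 ≡ 8; y = λ·(64 - 8) - 4 ≡ 84. → (8, 84)
3P = (8, 84).
Next 2Q:
Repeated addition: build up to 2Q.
2Q: tangent at (72, 4): λ = (3·72² + 80)/(2·4) ≡ 15/8. 8⁻¹ ≡ 85 (mod 97), so λ ≡ 15·85 ≡ 14.
  x = λ² - 72 - 72 = 196 - 144 ≡ 52; y = λ·(72 - 52) - 4 ≡ 82. → (52, 82)
2Q = (52, 82).
Finally 3P + 2Q:
(8, 84) + (52, 82). λ = (82 - 84)/(52 - 8) ≡ 95/44 mod 97. 44⁻¹ ≡ 86 (mod 97) since 44·86 = 3784 ≡ 1, so λ ≡ 22.
  x = λ² - 8 - 52 = 484 - 60 ≡ 36; y = λ·(8 - 36) - 84 ≡ 76. → (36, 76)

(36, 76)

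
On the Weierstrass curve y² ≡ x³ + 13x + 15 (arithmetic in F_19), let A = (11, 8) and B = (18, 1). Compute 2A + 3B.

(17, 0)

First 2A:
Repeated addition: build up to 2A.
2A: tangent at (11, 8): λ = (3·11² + 13)/(2·8) ≡ 15/16. 16⁻¹ ≡ 6 (mod 19), so λ ≡ 15·6 ≡ 14.
  x = λ² - 11 - 11 = 196 - 22 ≡ 3; y = λ·(11 - 3) - 8 ≡ 9. → (3, 9)
2A = (3, 9).
Next 3B:
Repeated addition: build up to 3B.
2B: tangent at (18, 1): λ = (3·18² + 13)/(2·1) ≡ 16/2. 2⁻¹ ≡ 10 (mod 19) since 2·10 = 20 ≡ 1, so λ ≡ 16·10 ≡ 8.
  x = λ² - 18 - 18 = 64 - 36 ≡ 9; y = λ·(18 - 9) - 1 ≡ 14. → (9, 14)
3B: (9, 14) + (18, 1). λ = (1 - 14)/(18 - 9) ≡ 6/9 mod 19. 9⁻¹ ≡ 17 (mod 19), so λ ≡ 7.
  x = λ² - 9 - 18 = 49 - 27 ≡ 3; y = λ·(9 - 3) - 14 ≡ 9. → (3, 9)
3B = (3, 9).
Finally 2A + 3B:
tangent at (3, 9): λ = (3·3² + 13)/(2·9) ≡ 2/18. 18⁻¹ ≡ 18 (mod 19) since 18·18 = 324 ≡ 1, so λ ≡ 2·18 ≡ 17.
  x = λ² - 3 - 3 = 289 - 6 ≡ 17; y = λ·(3 - 17) - 9 ≡ 0. → (17, 0)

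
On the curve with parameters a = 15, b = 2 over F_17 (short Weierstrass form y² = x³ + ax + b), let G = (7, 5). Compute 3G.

Repeated addition: build up to 3G.
2G: tangent at (7, 5): λ = (3·7² + 15)/(2·5) ≡ 9/10. 10⁻¹ ≡ 12 (mod 17), so λ ≡ 9·12 ≡ 6.
  x = λ² - 7 - 7 = 36 - 14 ≡ 5; y = λ·(7 - 5) - 5 ≡ 7. → (5, 7)
3G: (5, 7) + (7, 5). λ = (5 - 7)/(7 - 5) ≡ 15/2 mod 17. 2⁻¹ ≡ 9 (mod 17) since 2·9 = 18 ≡ 1, so λ ≡ 16.
  x = λ² - 5 - 7 = 256 - 12 ≡ 6; y = λ·(5 - 6) - 7 ≡ 11. → (6, 11)

(6, 11)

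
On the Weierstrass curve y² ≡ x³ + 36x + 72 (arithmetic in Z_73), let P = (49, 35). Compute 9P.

Repeated addition: build up to 9P.
2P: tangent at (49, 35): λ = (3·49² + 36)/(2·35) ≡ 12/70. 70⁻¹ ≡ 24 (mod 73), so λ ≡ 12·24 ≡ 69.
  x = λ² - 49 - 49 = 4761 - 98 ≡ 64; y = λ·(49 - 64) - 35 ≡ 25. → (64, 25)
3P: (64, 25) + (49, 35). λ = (35 - 25)/(49 - 64) ≡ 10/58 mod 73. 58⁻¹ ≡ 34 (mod 73) since 58·34 = 1972 ≡ 1, so λ ≡ 48.
  x = λ² - 64 - 49 = 2304 - 113 ≡ 1; y = λ·(64 - 1) - 25 ≡ 6. → (1, 6)
4P: (1, 6) + (49, 35). λ = (35 - 6)/(49 - 1) ≡ 29/48 mod 73. 48⁻¹ ≡ 35 (mod 73), so λ ≡ 66.
  x = λ² - 1 - 49 = 4356 - 50 ≡ 72; y = λ·(1 - 72) - 6 ≡ 53. → (72, 53)
5P: (72, 53) + (49, 35). λ = (35 - 53)/(49 - 72) ≡ 55/50 mod 73. 50⁻¹ ≡ 19 (mod 73) since 50·19 = 950 ≡ 1, so λ ≡ 23.
  x = λ² - 72 - 49 = 529 - 121 ≡ 43; y = λ·(72 - 43) - 53 ≡ 30. → (43, 30)
6P: (43, 30) + (49, 35). λ = (35 - 30)/(49 - 43) ≡ 5/6 mod 73. 6⁻¹ ≡ 61 (mod 73), so λ ≡ 13.
  x = λ² - 43 - 49 = 169 - 92 ≡ 4; y = λ·(43 - 4) - 30 ≡ 39. → (4, 39)
7P: (4, 39) + (49, 35). λ = (35 - 39)/(49 - 4) ≡ 69/45 mod 73. 45⁻¹ ≡ 13 (mod 73) since 45·13 = 585 ≡ 1, so λ ≡ 21.
  x = λ² - 4 - 49 = 441 - 53 ≡ 23; y = λ·(4 - 23) - 39 ≡ 0. → (23, 0)
8P: (23, 0) + (49, 35). λ = (35 - 0)/(49 - 23) ≡ 35/26 mod 73. 26⁻¹ ≡ 59 (mod 73) since 26·59 = 1534 ≡ 1, so λ ≡ 21.
  x = λ² - 23 - 49 = 441 - 72 ≡ 4; y = λ·(23 - 4) - 0 ≡ 34. → (4, 34)
9P: (4, 34) + (49, 35). λ = (35 - 34)/(49 - 4) ≡ 1/45 mod 73. 45⁻¹ ≡ 13 (mod 73), so λ ≡ 13.
  x = λ² - 4 - 49 = 169 - 53 ≡ 43; y = λ·(4 - 43) - 34 ≡ 43. → (43, 43)

(43, 43)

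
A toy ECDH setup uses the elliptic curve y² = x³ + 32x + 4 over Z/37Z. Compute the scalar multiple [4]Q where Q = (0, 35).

(31, 22)

Double-and-add on 4 = (100)₂. Start with Q = (0, 35) for the leading 1-bit.
double: tangent at (0, 35): λ = (3·0² + 32)/(2·35) ≡ 32/33. 33⁻¹ ≡ 9 (mod 37) since 33·9 = 297 ≡ 1, so λ ≡ 32·9 ≡ 29.
  x = λ² - 0 - 0 = 841 - 0 ≡ 27; y = λ·(0 - 27) - 35 ≡ 33. → (27, 33)
double: tangent at (27, 33): λ = (3·27² + 32)/(2·33) ≡ 36/29. 29⁻¹ ≡ 23 (mod 37), so λ ≡ 36·23 ≡ 14.
  x = λ² - 27 - 27 = 196 - 54 ≡ 31; y = λ·(27 - 31) - 33 ≡ 22. → (31, 22)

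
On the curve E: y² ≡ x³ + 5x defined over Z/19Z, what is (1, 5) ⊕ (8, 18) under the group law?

(1, 5) + (8, 18). λ = (18 - 5)/(8 - 1) ≡ 13/7 mod 19. 7⁻¹ ≡ 11 (mod 19) since 7·11 = 77 ≡ 1, so λ ≡ 10.
  x = λ² - 1 - 8 = 100 - 9 ≡ 15; y = λ·(1 - 15) - 5 ≡ 7. → (15, 7)

(15, 7)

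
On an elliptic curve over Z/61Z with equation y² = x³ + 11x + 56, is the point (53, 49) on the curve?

no

y² = 49² ≡ 22; x³ + 11x + 56 = 149516 ≡ 5 (mod 61). 22 ≠ 5.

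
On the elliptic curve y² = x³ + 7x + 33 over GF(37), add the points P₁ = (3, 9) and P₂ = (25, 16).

(3, 9) + (25, 16). λ = (16 - 9)/(25 - 3) ≡ 7/22 mod 37. 22⁻¹ ≡ 32 (mod 37), so λ ≡ 2.
  x = λ² - 3 - 25 = 4 - 28 ≡ 13; y = λ·(3 - 13) - 9 ≡ 8. → (13, 8)

(13, 8)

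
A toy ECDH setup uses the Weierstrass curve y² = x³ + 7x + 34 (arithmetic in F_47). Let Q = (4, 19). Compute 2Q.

(16, 23)

tangent at (4, 19): λ = (3·4² + 7)/(2·19) ≡ 8/38. 38⁻¹ ≡ 26 (mod 47), so λ ≡ 8·26 ≡ 20.
  x = λ² - 4 - 4 = 400 - 8 ≡ 16; y = λ·(4 - 16) - 19 ≡ 23. → (16, 23)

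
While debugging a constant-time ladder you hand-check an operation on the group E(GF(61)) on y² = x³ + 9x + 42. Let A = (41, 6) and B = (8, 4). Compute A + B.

(41, 6) + (8, 4). λ = (4 - 6)/(8 - 41) ≡ 59/28 mod 61. 28⁻¹ ≡ 24 (mod 61) since 28·24 = 672 ≡ 1, so λ ≡ 13.
  x = λ² - 41 - 8 = 169 - 49 ≡ 59; y = λ·(41 - 59) - 6 ≡ 4. → (59, 4)

(59, 4)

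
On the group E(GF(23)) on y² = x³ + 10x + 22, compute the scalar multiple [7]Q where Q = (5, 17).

Repeated addition: build up to 7Q.
2Q: tangent at (5, 17): λ = (3·5² + 10)/(2·17) ≡ 16/11. 11⁻¹ ≡ 21 (mod 23), so λ ≡ 16·21 ≡ 14.
  x = λ² - 5 - 5 = 196 - 10 ≡ 2; y = λ·(5 - 2) - 17 ≡ 2. → (2, 2)
3Q: (2, 2) + (5, 17). λ = (17 - 2)/(5 - 2) ≡ 15/3 mod 23. 3⁻¹ ≡ 8 (mod 23) since 3·8 = 24 ≡ 1, so λ ≡ 5.
  x = λ² - 2 - 5 = 25 - 7 ≡ 18; y = λ·(2 - 18) - 2 ≡ 10. → (18, 10)
4Q: (18, 10) + (5, 17). λ = (17 - 10)/(5 - 18) ≡ 7/10 mod 23. 10⁻¹ ≡ 7 (mod 23), so λ ≡ 3.
  x = λ² - 18 - 5 = 9 - 23 ≡ 9; y = λ·(18 - 9) - 10 ≡ 17. → (9, 17)
5Q: (9, 17) + (5, 17). λ = (17 - 17)/(5 - 9) ≡ 0/19 mod 23. 19⁻¹ ≡ 17 (mod 23), so λ ≡ 0.
  x = λ² - 9 - 5 = 0 - 14 ≡ 9; y = λ·(9 - 9) - 17 ≡ 6. → (9, 6)
6Q: (9, 6) + (5, 17). λ = (17 - 6)/(5 - 9) ≡ 11/19 mod 23. 19⁻¹ ≡ 17 (mod 23) since 19·17 = 323 ≡ 1, so λ ≡ 3.
  x = λ² - 9 - 5 = 9 - 14 ≡ 18; y = λ·(9 - 18) - 6 ≡ 13. → (18, 13)
7Q: (18, 13) + (5, 17). λ = (17 - 13)/(5 - 18) ≡ 4/10 mod 23. 10⁻¹ ≡ 7 (mod 23), so λ ≡ 5.
  x = λ² - 18 - 5 = 25 - 23 ≡ 2; y = λ·(18 - 2) - 13 ≡ 21. → (2, 21)

(2, 21)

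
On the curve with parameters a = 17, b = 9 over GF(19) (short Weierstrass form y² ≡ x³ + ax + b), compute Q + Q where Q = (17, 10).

(9, 13)

tangent at (17, 10): λ = (3·17² + 17)/(2·10) ≡ 10/1. 1⁻¹ ≡ 1 (mod 19), so λ ≡ 10·1 ≡ 10.
  x = λ² - 17 - 17 = 100 - 34 ≡ 9; y = λ·(17 - 9) - 10 ≡ 13. → (9, 13)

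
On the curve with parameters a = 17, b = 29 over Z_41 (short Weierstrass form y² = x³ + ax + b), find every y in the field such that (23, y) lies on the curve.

x³ + 17x + 29 = 12587 ≡ 0 (mod 41).
Only y = 0 satisfies y² ≡ 0.

0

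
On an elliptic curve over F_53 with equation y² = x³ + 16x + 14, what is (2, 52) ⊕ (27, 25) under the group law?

(2, 52) + (27, 25). λ = (25 - 52)/(27 - 2) ≡ 26/25 mod 53. 25⁻¹ ≡ 17 (mod 53) since 25·17 = 425 ≡ 1, so λ ≡ 18.
  x = λ² - 2 - 27 = 324 - 29 ≡ 30; y = λ·(2 - 30) - 52 ≡ 27. → (30, 27)

(30, 27)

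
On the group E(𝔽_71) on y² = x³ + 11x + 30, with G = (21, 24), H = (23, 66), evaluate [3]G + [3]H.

(29, 32)

First 3G:
Repeated addition: build up to 3G.
2G: tangent at (21, 24): λ = (3·21² + 11)/(2·24) ≡ 56/48. 48⁻¹ ≡ 37 (mod 71), so λ ≡ 56·37 ≡ 13.
  x = λ² - 21 - 21 = 169 - 42 ≡ 56; y = λ·(21 - 56) - 24 ≡ 18. → (56, 18)
3G: (56, 18) + (21, 24). λ = (24 - 18)/(21 - 56) ≡ 6/36 mod 71. 36⁻¹ ≡ 2 (mod 71), so λ ≡ 12.
  x = λ² - 56 - 21 = 144 - 77 ≡ 67; y = λ·(56 - 67) - 18 ≡ 63. → (67, 63)
3G = (67, 63).
Next 3H:
Repeated addition: build up to 3H.
2H: tangent at (23, 66): λ = (3·23² + 11)/(2·66) ≡ 36/61. 61⁻¹ ≡ 7 (mod 71) since 61·7 = 427 ≡ 1, so λ ≡ 36·7 ≡ 39.
  x = λ² - 23 - 23 = 1521 - 46 ≡ 55; y = λ·(23 - 55) - 66 ≡ 35. → (55, 35)
3H: (55, 35) + (23, 66). λ = (66 - 35)/(23 - 55) ≡ 31/39 mod 71. 39⁻¹ ≡ 51 (mod 71), so λ ≡ 19.
  x = λ² - 55 - 23 = 361 - 78 ≡ 70; y = λ·(55 - 70) - 35 ≡ 35. → (70, 35)
3H = (70, 35).
Finally 3G + 3H:
(67, 63) + (70, 35). λ = (35 - 63)/(70 - 67) ≡ 43/3 mod 71. 3⁻¹ ≡ 24 (mod 71), so λ ≡ 38.
  x = λ² - 67 - 70 = 1444 - 137 ≡ 29; y = λ·(67 - 29) - 63 ≡ 32. → (29, 32)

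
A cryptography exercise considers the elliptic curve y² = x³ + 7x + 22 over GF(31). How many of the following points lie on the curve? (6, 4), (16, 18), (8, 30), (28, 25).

(6, 4): 4² ≡ 16, rhs ≡ 1 → off.
(16, 18): 18² ≡ 14, rhs ≡ 14 → on.
(8, 30): 30² ≡ 1, rhs ≡ 1 → on.
(28, 25): 25² ≡ 5, rhs ≡ 5 → on.

3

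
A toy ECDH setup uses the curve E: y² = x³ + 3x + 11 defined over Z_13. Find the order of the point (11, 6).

12

2P: tangent at (11, 6): λ = (3·11² + 3)/(2·6) ≡ 2/12. 12⁻¹ ≡ 12 (mod 13), so λ ≡ 2·12 ≡ 11.
  x = λ² - 11 - 11 = 121 - 22 ≡ 8; y = λ·(11 - 8) - 6 ≡ 1. → (8, 1)
3P: (8, 1) + (11, 6). λ = (6 - 1)/(11 - 8) ≡ 5/3 mod 13. 3⁻¹ ≡ 9 (mod 13) since 3·9 = 27 ≡ 1, so λ ≡ 6.
  x = λ² - 8 - 11 = 36 - 19 ≡ 4; y = λ·(8 - 4) - 1 ≡ 10. → (4, 10)
4P: (4, 10) + (11, 6). λ = (6 - 10)/(11 - 4) ≡ 9/7 mod 13. 7⁻¹ ≡ 2 (mod 13), so λ ≡ 5.
  x = λ² - 4 - 11 = 25 - 15 ≡ 10; y = λ·(4 - 10) - 10 ≡ 12. → (10, 12)
5P: (10, 12) + (11, 6). λ = (6 - 12)/(11 - 10) ≡ 7/1 mod 13. 1⁻¹ ≡ 1 (mod 13), so λ ≡ 7.
  x = λ² - 10 - 11 = 49 - 21 ≡ 2; y = λ·(10 - 2) - 12 ≡ 5. → (2, 5)
6P: (2, 5) + (11, 6). λ = (6 - 5)/(11 - 2) ≡ 1/9 mod 13. 9⁻¹ ≡ 3 (mod 13) since 9·3 = 27 ≡ 1, so λ ≡ 3.
  x = λ² - 2 - 11 = 9 - 13 ≡ 9; y = λ·(2 - 9) - 5 ≡ 0. → (9, 0)
7P: (9, 0) + (11, 6). λ = (6 - 0)/(11 - 9) ≡ 6/2 mod 13. 2⁻¹ ≡ 7 (mod 13), so λ ≡ 3.
  x = λ² - 9 - 11 = 9 - 20 ≡ 2; y = λ·(9 - 2) - 0 ≡ 8. → (2, 8)
8P: (2, 8) + (11, 6). λ = (6 - 8)/(11 - 2) ≡ 11/9 mod 13. 9⁻¹ ≡ 3 (mod 13), so λ ≡ 7.
  x = λ² - 2 - 11 = 49 - 13 ≡ 10; y = λ·(2 - 10) - 8 ≡ 1. → (10, 1)
9P: (10, 1) + (11, 6). λ = (6 - 1)/(11 - 10) ≡ 5/1 mod 13. 1⁻¹ ≡ 1 (mod 13) since 1·1 = 1 ≡ 1, so λ ≡ 5.
  x = λ² - 10 - 11 = 25 - 21 ≡ 4; y = λ·(10 - 4) - 1 ≡ 3. → (4, 3)
10P: (4, 3) + (11, 6). λ = (6 - 3)/(11 - 4) ≡ 3/7 mod 13. 7⁻¹ ≡ 2 (mod 13), so λ ≡ 6.
  x = λ² - 4 - 11 = 36 - 15 ≡ 8; y = λ·(4 - 8) - 3 ≡ 12. → (8, 12)
11P: (8, 12) + (11, 6). λ = (6 - 12)/(11 - 8) ≡ 7/3 mod 13. 3⁻¹ ≡ 9 (mod 13) since 3·9 = 27 ≡ 1, so λ ≡ 11.
  x = λ² - 8 - 11 = 121 - 19 ≡ 11; y = λ·(8 - 11) - 12 ≡ 7. → (11, 7)
12P: (11, 7) + (11, 6): same x and y₁ ≡ -y₂, so the sum is ∞.
12P = ∞, so the order is 12.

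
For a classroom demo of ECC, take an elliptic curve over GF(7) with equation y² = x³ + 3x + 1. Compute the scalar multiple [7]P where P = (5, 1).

(5, 1)

Double-and-add on 7 = (111)₂. Start with P = (5, 1) for the leading 1-bit.
double: tangent at (5, 1): λ = (3·5² + 3)/(2·1) ≡ 1/2. 2⁻¹ ≡ 4 (mod 7) since 2·4 = 8 ≡ 1, so λ ≡ 1·4 ≡ 4.
  x = λ² - 5 - 5 = 16 - 10 ≡ 6; y = λ·(5 - 6) - 1 ≡ 2. → (6, 2)
add P: (6, 2) + (5, 1). λ = (1 - 2)/(5 - 6) ≡ 6/6 mod 7. 6⁻¹ ≡ 6 (mod 7), so λ ≡ 1.
  x = λ² - 6 - 5 = 1 - 11 ≡ 4; y = λ·(6 - 4) - 2 ≡ 0. → (4, 0)
double: (4, 0) + (4, 0): same x and y₁ ≡ -y₂, so the sum is 𝒪.
add P: 𝒪 + (5, 1) = (5, 1) (identity).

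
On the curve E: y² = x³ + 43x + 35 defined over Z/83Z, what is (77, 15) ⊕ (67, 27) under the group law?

(50, 19)

(77, 15) + (67, 27). λ = (27 - 15)/(67 - 77) ≡ 12/73 mod 83. 73⁻¹ ≡ 58 (mod 83), so λ ≡ 32.
  x = λ² - 77 - 67 = 1024 - 144 ≡ 50; y = λ·(77 - 50) - 15 ≡ 19. → (50, 19)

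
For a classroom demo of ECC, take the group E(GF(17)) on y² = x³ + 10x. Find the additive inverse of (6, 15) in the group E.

(6, 2)

-(6, 15) = (6, -15 mod 17) = (6, 2).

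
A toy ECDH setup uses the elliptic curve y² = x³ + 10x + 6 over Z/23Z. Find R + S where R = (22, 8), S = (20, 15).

(22, 15)

(22, 8) + (20, 15). λ = (15 - 8)/(20 - 22) ≡ 7/21 mod 23. 21⁻¹ ≡ 11 (mod 23) since 21·11 = 231 ≡ 1, so λ ≡ 8.
  x = λ² - 22 - 20 = 64 - 42 ≡ 22; y = λ·(22 - 22) - 8 ≡ 15. → (22, 15)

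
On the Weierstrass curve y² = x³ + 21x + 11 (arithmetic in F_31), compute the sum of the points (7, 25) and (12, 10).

(21, 17)

(7, 25) + (12, 10). λ = (10 - 25)/(12 - 7) ≡ 16/5 mod 31. 5⁻¹ ≡ 25 (mod 31), so λ ≡ 28.
  x = λ² - 7 - 12 = 784 - 19 ≡ 21; y = λ·(7 - 21) - 25 ≡ 17. → (21, 17)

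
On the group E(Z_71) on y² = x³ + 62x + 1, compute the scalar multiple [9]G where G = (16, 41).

(41, 31)

Double-and-add on 9 = (1001)₂. Start with G = (16, 41) for the leading 1-bit.
double: tangent at (16, 41): λ = (3·16² + 62)/(2·41) ≡ 49/11. 11⁻¹ ≡ 13 (mod 71) since 11·13 = 143 ≡ 1, so λ ≡ 49·13 ≡ 69.
  x = λ² - 16 - 16 = 4761 - 32 ≡ 43; y = λ·(16 - 43) - 41 ≡ 13. → (43, 13)
double: tangent at (43, 13): λ = (3·43² + 62)/(2·13) ≡ 0/26. 26⁻¹ ≡ 41 (mod 71), so λ ≡ 0·41 ≡ 0.
  x = λ² - 43 - 43 = 0 - 86 ≡ 56; y = λ·(43 - 56) - 13 ≡ 58. → (56, 58)
double: tangent at (56, 58): λ = (3·56² + 62)/(2·58) ≡ 27/45. 45⁻¹ ≡ 30 (mod 71), so λ ≡ 27·30 ≡ 29.
  x = λ² - 56 - 56 = 841 - 112 ≡ 19; y = λ·(56 - 19) - 58 ≡ 21. → (19, 21)
add G: (19, 21) + (16, 41). λ = (41 - 21)/(16 - 19) ≡ 20/68 mod 71. 68⁻¹ ≡ 47 (mod 71) since 68·47 = 3196 ≡ 1, so λ ≡ 17.
  x = λ² - 19 - 16 = 289 - 35 ≡ 41; y = λ·(19 - 41) - 21 ≡ 31. → (41, 31)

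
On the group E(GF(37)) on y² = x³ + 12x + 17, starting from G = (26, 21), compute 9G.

(29, 36)

Repeated addition: build up to 9G.
2G: tangent at (26, 21): λ = (3·26² + 12)/(2·21) ≡ 5/5. 5⁻¹ ≡ 15 (mod 37), so λ ≡ 5·15 ≡ 1.
  x = λ² - 26 - 26 = 1 - 52 ≡ 23; y = λ·(26 - 23) - 21 ≡ 19. → (23, 19)
3G: (23, 19) + (26, 21). λ = (21 - 19)/(26 - 23) ≡ 2/3 mod 37. 3⁻¹ ≡ 25 (mod 37), so λ ≡ 13.
  x = λ² - 23 - 26 = 169 - 49 ≡ 9; y = λ·(23 - 9) - 19 ≡ 15. → (9, 15)
4G: (9, 15) + (26, 21). λ = (21 - 15)/(26 - 9) ≡ 6/17 mod 37. 17⁻¹ ≡ 24 (mod 37) since 17·24 = 408 ≡ 1, so λ ≡ 33.
  x = λ² - 9 - 26 = 1089 - 35 ≡ 18; y = λ·(9 - 18) - 15 ≡ 21. → (18, 21)
5G: (18, 21) + (26, 21). λ = (21 - 21)/(26 - 18) ≡ 0/8 mod 37. 8⁻¹ ≡ 14 (mod 37) since 8·14 = 112 ≡ 1, so λ ≡ 0.
  x = λ² - 18 - 26 = 0 - 44 ≡ 30; y = λ·(18 - 30) - 21 ≡ 16. → (30, 16)
6G: (30, 16) + (26, 21). λ = (21 - 16)/(26 - 30) ≡ 5/33 mod 37. 33⁻¹ ≡ 9 (mod 37), so λ ≡ 8.
  x = λ² - 30 - 26 = 64 - 56 ≡ 8; y = λ·(30 - 8) - 16 ≡ 12. → (8, 12)
7G: (8, 12) + (26, 21). λ = (21 - 12)/(26 - 8) ≡ 9/18 mod 37. 18⁻¹ ≡ 35 (mod 37), so λ ≡ 19.
  x = λ² - 8 - 26 = 361 - 34 ≡ 31; y = λ·(8 - 31) - 12 ≡ 32. → (31, 32)
8G: (31, 32) + (26, 21). λ = (21 - 32)/(26 - 31) ≡ 26/32 mod 37. 32⁻¹ ≡ 22 (mod 37) since 32·22 = 704 ≡ 1, so λ ≡ 17.
  x = λ² - 31 - 26 = 289 - 57 ≡ 10; y = λ·(31 - 10) - 32 ≡ 29. → (10, 29)
9G: (10, 29) + (26, 21). λ = (21 - 29)/(26 - 10) ≡ 29/16 mod 37. 16⁻¹ ≡ 7 (mod 37) since 16·7 = 112 ≡ 1, so λ ≡ 18.
  x = λ² - 10 - 26 = 324 - 36 ≡ 29; y = λ·(10 - 29) - 29 ≡ 36. → (29, 36)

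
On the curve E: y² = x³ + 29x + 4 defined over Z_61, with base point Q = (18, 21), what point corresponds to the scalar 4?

(4, 1)

Double-and-add on 4 = (100)₂. Start with Q = (18, 21) for the leading 1-bit.
double: tangent at (18, 21): λ = (3·18² + 29)/(2·21) ≡ 25/42. 42⁻¹ ≡ 16 (mod 61) since 42·16 = 672 ≡ 1, so λ ≡ 25·16 ≡ 34.
  x = λ² - 18 - 18 = 1156 - 36 ≡ 22; y = λ·(18 - 22) - 21 ≡ 26. → (22, 26)
double: tangent at (22, 26): λ = (3·22² + 29)/(2·26) ≡ 17/52. 52⁻¹ ≡ 27 (mod 61) since 52·27 = 1404 ≡ 1, so λ ≡ 17·27 ≡ 32.
  x = λ² - 22 - 22 = 1024 - 44 ≡ 4; y = λ·(22 - 4) - 26 ≡ 1. → (4, 1)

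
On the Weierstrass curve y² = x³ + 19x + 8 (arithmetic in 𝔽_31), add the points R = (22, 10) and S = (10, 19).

(22, 10) + (10, 19). λ = (19 - 10)/(10 - 22) ≡ 9/19 mod 31. 19⁻¹ ≡ 18 (mod 31), so λ ≡ 7.
  x = λ² - 22 - 10 = 49 - 32 ≡ 17; y = λ·(22 - 17) - 10 ≡ 25. → (17, 25)

(17, 25)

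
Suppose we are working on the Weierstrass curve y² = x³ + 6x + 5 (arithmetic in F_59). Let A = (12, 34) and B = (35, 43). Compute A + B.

(12, 34) + (35, 43). λ = (43 - 34)/(35 - 12) ≡ 9/23 mod 59. 23⁻¹ ≡ 18 (mod 59), so λ ≡ 44.
  x = λ² - 12 - 35 = 1936 - 47 ≡ 1; y = λ·(12 - 1) - 34 ≡ 37. → (1, 37)

(1, 37)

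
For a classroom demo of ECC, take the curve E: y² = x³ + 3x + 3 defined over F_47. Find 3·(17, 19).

(14, 43)

Write Q = (17, 19).
Repeated addition: build up to 3Q.
2Q: tangent at (17, 19): λ = (3·17² + 3)/(2·19) ≡ 24/38. 38⁻¹ ≡ 26 (mod 47) since 38·26 = 988 ≡ 1, so λ ≡ 24·26 ≡ 13.
  x = λ² - 17 - 17 = 169 - 34 ≡ 41; y = λ·(17 - 41) - 19 ≡ 45. → (41, 45)
3Q: (41, 45) + (17, 19). λ = (19 - 45)/(17 - 41) ≡ 21/23 mod 47. 23⁻¹ ≡ 45 (mod 47), so λ ≡ 5.
  x = λ² - 41 - 17 = 25 - 58 ≡ 14; y = λ·(41 - 14) - 45 ≡ 43. → (14, 43)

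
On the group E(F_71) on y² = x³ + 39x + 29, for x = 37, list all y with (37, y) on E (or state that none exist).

none

x³ + 39x + 29 = 52125 ≡ 11 (mod 71).
11 is a non-residue mod 71; no y exists.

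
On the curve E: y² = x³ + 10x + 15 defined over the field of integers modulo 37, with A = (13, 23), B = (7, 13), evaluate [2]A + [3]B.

(30, 3)

First 2A:
Repeated addition: build up to 2A.
2A: tangent at (13, 23): λ = (3·13² + 10)/(2·23) ≡ 36/9. 9⁻¹ ≡ 33 (mod 37), so λ ≡ 36·33 ≡ 4.
  x = λ² - 13 - 13 = 16 - 26 ≡ 27; y = λ·(13 - 27) - 23 ≡ 32. → (27, 32)
2A = (27, 32).
Next 3B:
Repeated addition: build up to 3B.
2B: tangent at (7, 13): λ = (3·7² + 10)/(2·13) ≡ 9/26. 26⁻¹ ≡ 10 (mod 37), so λ ≡ 9·10 ≡ 16.
  x = λ² - 7 - 7 = 256 - 14 ≡ 20; y = λ·(7 - 20) - 13 ≡ 1. → (20, 1)
3B: (20, 1) + (7, 13). λ = (13 - 1)/(7 - 20) ≡ 12/24 mod 37. 24⁻¹ ≡ 17 (mod 37), so λ ≡ 19.
  x = λ² - 20 - 7 = 361 - 27 ≡ 1; y = λ·(20 - 1) - 1 ≡ 27. → (1, 27)
3B = (1, 27).
Finally 2A + 3B:
(27, 32) + (1, 27). λ = (27 - 32)/(1 - 27) ≡ 32/11 mod 37. 11⁻¹ ≡ 27 (mod 37) since 11·27 = 297 ≡ 1, so λ ≡ 13.
  x = λ² - 27 - 1 = 169 - 28 ≡ 30; y = λ·(27 - 30) - 32 ≡ 3. → (30, 3)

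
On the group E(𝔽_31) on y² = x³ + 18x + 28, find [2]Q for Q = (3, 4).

(30, 3)

tangent at (3, 4): λ = (3·3² + 18)/(2·4) ≡ 14/8. 8⁻¹ ≡ 4 (mod 31) since 8·4 = 32 ≡ 1, so λ ≡ 14·4 ≡ 25.
  x = λ² - 3 - 3 = 625 - 6 ≡ 30; y = λ·(3 - 30) - 4 ≡ 3. → (30, 3)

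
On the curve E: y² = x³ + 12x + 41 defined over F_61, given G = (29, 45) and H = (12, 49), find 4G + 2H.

First 4G:
Double-and-add on 4 = (100)₂. Start with G = (29, 45) for the leading 1-bit.
double: tangent at (29, 45): λ = (3·29² + 12)/(2·45) ≡ 34/29. 29⁻¹ ≡ 40 (mod 61), so λ ≡ 34·40 ≡ 18.
  x = λ² - 29 - 29 = 324 - 58 ≡ 22; y = λ·(29 - 22) - 45 ≡ 20. → (22, 20)
double: tangent at (22, 20): λ = (3·22² + 12)/(2·20) ≡ 0/40. 40⁻¹ ≡ 29 (mod 61), so λ ≡ 0·29 ≡ 0.
  x = λ² - 22 - 22 = 0 - 44 ≡ 17; y = λ·(22 - 17) - 20 ≡ 41. → (17, 41)
4G = (17, 41).
Next 2H:
Repeated addition: build up to 2H.
2H: tangent at (12, 49): λ = (3·12² + 12)/(2·49) ≡ 17/37. 37⁻¹ ≡ 33 (mod 61) since 37·33 = 1221 ≡ 1, so λ ≡ 17·33 ≡ 12.
  x = λ² - 12 - 12 = 144 - 24 ≡ 59; y = λ·(12 - 59) - 49 ≡ 58. → (59, 58)
2H = (59, 58).
Finally 4G + 2H:
(17, 41) + (59, 58). λ = (58 - 41)/(59 - 17) ≡ 17/42 mod 61. 42⁻¹ ≡ 16 (mod 61), so λ ≡ 28.
  x = λ² - 17 - 59 = 784 - 76 ≡ 37; y = λ·(17 - 37) - 41 ≡ 9. → (37, 9)

(37, 9)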